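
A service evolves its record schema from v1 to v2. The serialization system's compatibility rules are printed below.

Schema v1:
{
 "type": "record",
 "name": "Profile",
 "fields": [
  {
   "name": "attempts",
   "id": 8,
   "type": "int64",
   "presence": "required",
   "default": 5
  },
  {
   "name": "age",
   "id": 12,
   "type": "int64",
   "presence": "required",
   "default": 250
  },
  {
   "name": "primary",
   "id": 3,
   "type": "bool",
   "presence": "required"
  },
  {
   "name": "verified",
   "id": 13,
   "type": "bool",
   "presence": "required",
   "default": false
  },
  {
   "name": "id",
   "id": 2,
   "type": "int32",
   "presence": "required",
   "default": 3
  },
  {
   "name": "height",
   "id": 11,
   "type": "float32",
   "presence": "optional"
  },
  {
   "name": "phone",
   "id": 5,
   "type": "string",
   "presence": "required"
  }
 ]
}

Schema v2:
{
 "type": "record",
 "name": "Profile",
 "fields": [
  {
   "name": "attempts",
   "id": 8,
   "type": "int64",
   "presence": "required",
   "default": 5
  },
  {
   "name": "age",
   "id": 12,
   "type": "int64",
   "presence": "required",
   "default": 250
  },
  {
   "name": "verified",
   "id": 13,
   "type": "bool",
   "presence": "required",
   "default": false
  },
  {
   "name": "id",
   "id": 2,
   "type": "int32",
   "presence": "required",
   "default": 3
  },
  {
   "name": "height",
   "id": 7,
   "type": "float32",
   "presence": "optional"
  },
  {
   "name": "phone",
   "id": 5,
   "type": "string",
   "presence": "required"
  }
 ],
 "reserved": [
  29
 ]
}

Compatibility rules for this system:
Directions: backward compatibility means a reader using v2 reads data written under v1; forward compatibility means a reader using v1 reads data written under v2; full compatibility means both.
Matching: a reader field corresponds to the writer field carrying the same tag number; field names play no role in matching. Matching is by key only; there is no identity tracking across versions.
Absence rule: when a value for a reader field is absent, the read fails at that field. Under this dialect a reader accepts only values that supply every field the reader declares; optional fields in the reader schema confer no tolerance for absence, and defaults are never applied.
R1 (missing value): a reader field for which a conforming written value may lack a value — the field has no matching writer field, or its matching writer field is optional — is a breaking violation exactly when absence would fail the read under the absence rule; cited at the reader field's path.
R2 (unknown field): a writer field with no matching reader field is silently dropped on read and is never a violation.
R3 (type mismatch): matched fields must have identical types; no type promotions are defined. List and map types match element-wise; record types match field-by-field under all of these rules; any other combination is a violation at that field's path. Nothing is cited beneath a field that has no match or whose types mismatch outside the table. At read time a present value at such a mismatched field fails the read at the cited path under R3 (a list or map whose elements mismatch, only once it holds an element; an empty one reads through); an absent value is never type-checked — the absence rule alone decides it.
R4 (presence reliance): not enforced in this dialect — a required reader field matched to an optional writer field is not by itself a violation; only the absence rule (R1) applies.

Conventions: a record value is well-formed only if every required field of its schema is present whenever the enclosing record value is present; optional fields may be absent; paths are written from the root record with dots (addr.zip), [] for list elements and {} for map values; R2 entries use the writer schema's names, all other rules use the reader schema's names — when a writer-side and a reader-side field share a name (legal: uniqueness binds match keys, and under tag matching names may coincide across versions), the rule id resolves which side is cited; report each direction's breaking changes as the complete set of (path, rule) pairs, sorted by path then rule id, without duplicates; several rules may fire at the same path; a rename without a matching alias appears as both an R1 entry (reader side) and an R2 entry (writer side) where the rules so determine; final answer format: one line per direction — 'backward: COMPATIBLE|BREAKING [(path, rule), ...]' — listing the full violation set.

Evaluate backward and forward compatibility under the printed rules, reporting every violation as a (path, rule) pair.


backward: BREAKING [(height, R1)]; forward: BREAKING [(height, R1), (primary, R1)]

in Profile below, arrows point writer -> reader
backward analysis of Profile with v2 as reader and v1 as writer:
  int64 -> int64, writer required: attempts aligns to attempts
  int64 -> int64, writer required: age aligns to age
  bool -> bool, writer required: verified aligns to verified
  int32 -> int32, writer required: id aligns to id
  no writer field matches reader height
  string -> string, writer required: phone aligns to phone
  writer primary: unknown to reader
  writer height: unknown to reader
  violation R1 at height
  backward on Profile therefore BREAKING (1)
forward analysis of Profile with v1 as reader and v2 as writer:
  int64 -> int64, writer required: attempts aligns to attempts
  int64 -> int64, writer required: age aligns to age
  no writer field matches reader primary
  bool -> bool, writer required: verified aligns to verified
  int32 -> int32, writer required: id aligns to id
  no writer field matches reader height
  string -> string, writer required: phone aligns to phone
  writer height: unknown to reader
  violation R1 at height
  violation R1 at primary
  forward on Profile therefore BREAKING (2)


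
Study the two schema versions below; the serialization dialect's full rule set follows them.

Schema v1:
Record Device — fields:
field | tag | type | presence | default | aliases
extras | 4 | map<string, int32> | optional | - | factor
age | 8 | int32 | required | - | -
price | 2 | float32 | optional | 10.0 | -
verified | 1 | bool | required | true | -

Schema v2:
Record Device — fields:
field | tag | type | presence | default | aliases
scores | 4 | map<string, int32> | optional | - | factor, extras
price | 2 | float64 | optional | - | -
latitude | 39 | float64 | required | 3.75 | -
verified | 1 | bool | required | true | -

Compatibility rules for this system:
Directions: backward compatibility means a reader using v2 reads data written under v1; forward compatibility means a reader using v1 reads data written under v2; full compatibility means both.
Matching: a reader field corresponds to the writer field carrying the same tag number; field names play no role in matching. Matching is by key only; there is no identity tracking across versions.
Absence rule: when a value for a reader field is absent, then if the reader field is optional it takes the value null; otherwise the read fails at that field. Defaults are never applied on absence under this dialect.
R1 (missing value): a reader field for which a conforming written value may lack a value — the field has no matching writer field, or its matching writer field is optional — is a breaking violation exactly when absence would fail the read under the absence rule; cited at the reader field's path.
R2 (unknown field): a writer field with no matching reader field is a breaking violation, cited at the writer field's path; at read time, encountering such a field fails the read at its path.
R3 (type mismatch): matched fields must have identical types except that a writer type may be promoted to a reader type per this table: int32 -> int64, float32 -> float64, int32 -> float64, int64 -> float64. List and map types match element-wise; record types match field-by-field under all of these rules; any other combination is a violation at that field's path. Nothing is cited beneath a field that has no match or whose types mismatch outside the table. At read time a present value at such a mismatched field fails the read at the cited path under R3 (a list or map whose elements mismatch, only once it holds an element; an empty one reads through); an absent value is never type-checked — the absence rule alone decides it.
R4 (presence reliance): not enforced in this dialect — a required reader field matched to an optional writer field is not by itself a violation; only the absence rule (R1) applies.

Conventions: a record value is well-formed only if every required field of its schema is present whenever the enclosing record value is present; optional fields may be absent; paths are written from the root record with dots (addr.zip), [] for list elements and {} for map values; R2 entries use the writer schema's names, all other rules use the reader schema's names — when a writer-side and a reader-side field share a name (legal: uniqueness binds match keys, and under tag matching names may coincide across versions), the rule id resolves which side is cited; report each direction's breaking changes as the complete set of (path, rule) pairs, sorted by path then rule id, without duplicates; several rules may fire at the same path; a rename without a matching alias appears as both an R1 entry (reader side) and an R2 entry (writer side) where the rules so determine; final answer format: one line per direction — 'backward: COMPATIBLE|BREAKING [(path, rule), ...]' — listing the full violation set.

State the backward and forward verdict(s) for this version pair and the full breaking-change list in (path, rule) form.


backward: BREAKING [(age, R2), (latitude, R1)]; forward: BREAKING [(age, R1), (latitude, R2), (price, R3)]

each type pair in Device: writer, then reader
backward pass over Device, reader schema v2, writer schema v1:
  scores: paired with writer extras (map<string, int32> -> map<string, int32>; writer optional)
  price: paired with writer price (float32 -> float64; writer optional)
  no writer field matches reader latitude
  verified: paired with writer verified (bool -> bool; writer required)
  writer age: unknown to reader
  rule R2 violated at age
  rule R1 violated at latitude
  => backward verdict for Device: BREAKING, 2 violation(s)
forward pass over Device, reader schema v1, writer schema v2:
  extras: paired with writer scores (map<string, int32> -> map<string, int32>; writer optional)
  no writer field matches reader age
  price: paired with writer price (float64 -> float32; writer optional)
  verified: paired with writer verified (bool -> bool; writer required)
  writer latitude: unknown to reader
  rule R1 violated at age
  rule R2 violated at latitude
  rule R3 violated at price
  => forward verdict for Device: BREAKING, 3 violation(s)


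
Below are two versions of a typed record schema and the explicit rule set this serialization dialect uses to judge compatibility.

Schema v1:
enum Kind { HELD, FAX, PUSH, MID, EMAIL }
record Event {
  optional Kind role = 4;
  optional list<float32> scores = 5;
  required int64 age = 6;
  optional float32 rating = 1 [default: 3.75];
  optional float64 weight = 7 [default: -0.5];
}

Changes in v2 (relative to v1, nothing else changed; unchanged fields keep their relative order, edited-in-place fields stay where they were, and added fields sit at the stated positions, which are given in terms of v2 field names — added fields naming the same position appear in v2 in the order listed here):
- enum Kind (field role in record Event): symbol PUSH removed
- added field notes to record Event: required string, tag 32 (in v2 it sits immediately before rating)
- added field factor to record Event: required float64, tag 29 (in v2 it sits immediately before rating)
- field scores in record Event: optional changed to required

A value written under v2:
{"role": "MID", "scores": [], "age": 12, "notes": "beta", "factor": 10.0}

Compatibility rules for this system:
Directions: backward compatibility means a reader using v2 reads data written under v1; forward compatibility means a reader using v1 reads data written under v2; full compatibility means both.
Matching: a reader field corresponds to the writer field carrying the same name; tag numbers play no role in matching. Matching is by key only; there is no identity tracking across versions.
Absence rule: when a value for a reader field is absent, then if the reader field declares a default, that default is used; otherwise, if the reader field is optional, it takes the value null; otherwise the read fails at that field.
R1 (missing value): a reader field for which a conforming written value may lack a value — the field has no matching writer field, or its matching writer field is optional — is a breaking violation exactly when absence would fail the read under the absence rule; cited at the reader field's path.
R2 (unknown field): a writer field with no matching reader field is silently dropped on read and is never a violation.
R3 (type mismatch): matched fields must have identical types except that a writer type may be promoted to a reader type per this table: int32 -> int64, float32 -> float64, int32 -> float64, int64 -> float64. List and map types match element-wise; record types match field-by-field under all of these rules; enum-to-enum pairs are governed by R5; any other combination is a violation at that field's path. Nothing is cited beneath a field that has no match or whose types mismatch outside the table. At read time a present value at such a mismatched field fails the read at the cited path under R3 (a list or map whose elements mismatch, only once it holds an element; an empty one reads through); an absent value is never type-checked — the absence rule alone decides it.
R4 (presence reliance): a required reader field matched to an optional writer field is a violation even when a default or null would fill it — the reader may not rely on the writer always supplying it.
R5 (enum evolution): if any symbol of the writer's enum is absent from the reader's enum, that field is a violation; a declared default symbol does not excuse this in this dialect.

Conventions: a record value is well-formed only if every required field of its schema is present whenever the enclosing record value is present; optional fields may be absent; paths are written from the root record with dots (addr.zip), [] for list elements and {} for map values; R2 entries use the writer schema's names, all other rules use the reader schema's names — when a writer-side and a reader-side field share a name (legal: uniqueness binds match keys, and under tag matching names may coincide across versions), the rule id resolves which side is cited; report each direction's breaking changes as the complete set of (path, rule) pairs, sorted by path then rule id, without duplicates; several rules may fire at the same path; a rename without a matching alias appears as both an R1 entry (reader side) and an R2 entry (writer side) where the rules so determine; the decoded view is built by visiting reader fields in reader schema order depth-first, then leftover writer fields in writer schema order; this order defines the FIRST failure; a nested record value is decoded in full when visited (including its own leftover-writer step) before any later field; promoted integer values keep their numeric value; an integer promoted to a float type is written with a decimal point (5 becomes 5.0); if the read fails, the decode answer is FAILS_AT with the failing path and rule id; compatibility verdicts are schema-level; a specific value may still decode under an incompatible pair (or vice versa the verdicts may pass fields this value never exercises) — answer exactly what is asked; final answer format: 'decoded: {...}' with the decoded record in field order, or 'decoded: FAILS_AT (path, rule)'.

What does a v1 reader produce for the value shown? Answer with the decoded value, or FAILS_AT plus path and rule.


in Event below, arrows point writer -> reader
decode walk for Event under reader schema v1:
  role := "MID"
  scores := []
  age := 12
  rating := 3.75 (absent -> default)
  weight := -0.5 (absent -> default)
  writer notes: unknown -> dropped
  writer factor: unknown -> dropped
  => decoded: {"role": "MID", "scores": [], "age": 12, "rating": 3.75, "weight": -0.5}
the other Event changes do not affect what is asked:
  enum Kind (field role in record Event): symbol PUSH removed -> schema-level compatibility only; this Event value's decode is unchanged
  added field notes to record Event: required string, tag 32 (in v2 it sits immediately before rating) -> schema-level compatibility only; this Event value's decode is unchanged
  added field factor to record Event: required float64, tag 29 (in v2 it sits immediately before rating) -> schema-level compatibility only; this Event value's decode is unchanged
  field scores in record Event: optional changed to required -> schema-level compatibility only; this Event value's decode is unchanged

decoded: {"role": "MID", "scores": [], "age": 12, "rating": 3.75, "weight": -0.5}


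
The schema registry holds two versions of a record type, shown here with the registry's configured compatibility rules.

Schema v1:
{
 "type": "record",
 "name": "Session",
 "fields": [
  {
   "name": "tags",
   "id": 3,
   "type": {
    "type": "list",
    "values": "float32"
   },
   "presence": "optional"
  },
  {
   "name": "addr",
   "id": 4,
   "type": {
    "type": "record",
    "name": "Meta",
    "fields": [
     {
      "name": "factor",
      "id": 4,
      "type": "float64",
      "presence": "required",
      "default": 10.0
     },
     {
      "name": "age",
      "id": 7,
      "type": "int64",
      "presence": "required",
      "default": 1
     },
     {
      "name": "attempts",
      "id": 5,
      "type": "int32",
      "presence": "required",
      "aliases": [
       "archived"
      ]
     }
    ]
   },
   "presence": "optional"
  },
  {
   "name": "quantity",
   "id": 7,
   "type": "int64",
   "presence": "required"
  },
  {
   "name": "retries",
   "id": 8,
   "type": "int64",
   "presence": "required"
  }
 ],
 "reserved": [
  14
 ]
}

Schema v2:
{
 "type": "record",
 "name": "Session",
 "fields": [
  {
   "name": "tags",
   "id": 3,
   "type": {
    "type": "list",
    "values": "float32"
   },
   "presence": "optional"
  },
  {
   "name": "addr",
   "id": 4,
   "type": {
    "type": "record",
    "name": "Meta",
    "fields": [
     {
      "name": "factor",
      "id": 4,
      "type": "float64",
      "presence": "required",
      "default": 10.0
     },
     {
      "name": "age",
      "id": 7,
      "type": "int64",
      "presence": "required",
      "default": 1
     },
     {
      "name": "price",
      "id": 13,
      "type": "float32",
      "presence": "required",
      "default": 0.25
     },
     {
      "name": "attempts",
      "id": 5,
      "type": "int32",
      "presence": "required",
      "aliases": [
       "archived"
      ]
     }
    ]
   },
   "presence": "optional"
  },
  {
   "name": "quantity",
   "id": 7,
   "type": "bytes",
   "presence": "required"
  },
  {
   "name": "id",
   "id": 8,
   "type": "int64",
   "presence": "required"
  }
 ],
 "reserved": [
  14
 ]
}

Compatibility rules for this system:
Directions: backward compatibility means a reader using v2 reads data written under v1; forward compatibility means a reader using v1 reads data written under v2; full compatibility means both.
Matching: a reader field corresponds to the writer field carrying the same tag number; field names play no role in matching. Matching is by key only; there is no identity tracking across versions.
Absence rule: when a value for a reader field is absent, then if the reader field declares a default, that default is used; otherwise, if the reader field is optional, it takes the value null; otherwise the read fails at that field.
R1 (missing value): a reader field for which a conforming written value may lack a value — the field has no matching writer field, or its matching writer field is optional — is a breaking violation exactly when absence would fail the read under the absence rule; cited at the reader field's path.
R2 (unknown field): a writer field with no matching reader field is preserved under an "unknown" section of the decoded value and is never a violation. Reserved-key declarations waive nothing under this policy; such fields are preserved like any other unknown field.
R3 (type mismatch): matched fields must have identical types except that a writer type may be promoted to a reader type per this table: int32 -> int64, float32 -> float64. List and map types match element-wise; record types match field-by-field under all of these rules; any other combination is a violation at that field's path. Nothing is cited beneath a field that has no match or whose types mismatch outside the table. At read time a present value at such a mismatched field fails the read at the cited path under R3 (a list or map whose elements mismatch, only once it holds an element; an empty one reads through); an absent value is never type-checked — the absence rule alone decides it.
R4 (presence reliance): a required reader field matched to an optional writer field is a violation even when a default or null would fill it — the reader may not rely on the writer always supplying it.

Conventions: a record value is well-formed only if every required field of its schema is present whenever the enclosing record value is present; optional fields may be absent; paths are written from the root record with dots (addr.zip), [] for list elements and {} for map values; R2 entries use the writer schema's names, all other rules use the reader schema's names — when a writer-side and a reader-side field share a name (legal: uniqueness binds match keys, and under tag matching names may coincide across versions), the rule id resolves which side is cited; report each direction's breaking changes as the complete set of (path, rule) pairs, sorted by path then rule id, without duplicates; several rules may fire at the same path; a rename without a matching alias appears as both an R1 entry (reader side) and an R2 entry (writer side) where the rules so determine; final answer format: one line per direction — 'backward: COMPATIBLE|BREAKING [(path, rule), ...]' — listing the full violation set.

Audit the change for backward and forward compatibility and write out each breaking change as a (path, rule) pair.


backward: BREAKING [(quantity, R3)]; forward: BREAKING [(quantity, R3)]

each type pair in Session: writer, then reader
checking backward for Session: reader v2 against writer v1:
  tags: paired with writer tags (list<float32> -> list<float32>; writer optional)
  addr: paired with writer addr (Meta -> Meta; writer optional)
  quantity: paired with writer quantity (int64 -> bytes; writer required)
  id: paired with writer retries (int64 -> int64; writer required)
  addr.factor: paired with writer addr.factor (float64 -> float64; writer required)
  addr.age: paired with writer addr.age (int64 -> int64; writer required)
  addr.price: no writer match
  addr.attempts: paired with writer addr.attempts (int32 -> int32; writer required)
  R3 fires at quantity
  => backward: BREAKING (1)
checking forward for Session: reader v1 against writer v2:
  tags: paired with writer tags (list<float32> -> list<float32>; writer optional)
  addr: paired with writer addr (Meta -> Meta; writer optional)
  quantity: paired with writer quantity (bytes -> int64; writer required)
  retries: paired with writer id (int64 -> int64; writer required)
  addr.factor: paired with writer addr.factor (float64 -> float64; writer required)
  addr.age: paired with writer addr.age (int64 -> int64; writer required)
  addr.attempts: paired with writer addr.attempts (int32 -> int32; writer required)
  addr.price (writer side), unknown to reader
  R3 fires at quantity
  => forward: BREAKING (1)


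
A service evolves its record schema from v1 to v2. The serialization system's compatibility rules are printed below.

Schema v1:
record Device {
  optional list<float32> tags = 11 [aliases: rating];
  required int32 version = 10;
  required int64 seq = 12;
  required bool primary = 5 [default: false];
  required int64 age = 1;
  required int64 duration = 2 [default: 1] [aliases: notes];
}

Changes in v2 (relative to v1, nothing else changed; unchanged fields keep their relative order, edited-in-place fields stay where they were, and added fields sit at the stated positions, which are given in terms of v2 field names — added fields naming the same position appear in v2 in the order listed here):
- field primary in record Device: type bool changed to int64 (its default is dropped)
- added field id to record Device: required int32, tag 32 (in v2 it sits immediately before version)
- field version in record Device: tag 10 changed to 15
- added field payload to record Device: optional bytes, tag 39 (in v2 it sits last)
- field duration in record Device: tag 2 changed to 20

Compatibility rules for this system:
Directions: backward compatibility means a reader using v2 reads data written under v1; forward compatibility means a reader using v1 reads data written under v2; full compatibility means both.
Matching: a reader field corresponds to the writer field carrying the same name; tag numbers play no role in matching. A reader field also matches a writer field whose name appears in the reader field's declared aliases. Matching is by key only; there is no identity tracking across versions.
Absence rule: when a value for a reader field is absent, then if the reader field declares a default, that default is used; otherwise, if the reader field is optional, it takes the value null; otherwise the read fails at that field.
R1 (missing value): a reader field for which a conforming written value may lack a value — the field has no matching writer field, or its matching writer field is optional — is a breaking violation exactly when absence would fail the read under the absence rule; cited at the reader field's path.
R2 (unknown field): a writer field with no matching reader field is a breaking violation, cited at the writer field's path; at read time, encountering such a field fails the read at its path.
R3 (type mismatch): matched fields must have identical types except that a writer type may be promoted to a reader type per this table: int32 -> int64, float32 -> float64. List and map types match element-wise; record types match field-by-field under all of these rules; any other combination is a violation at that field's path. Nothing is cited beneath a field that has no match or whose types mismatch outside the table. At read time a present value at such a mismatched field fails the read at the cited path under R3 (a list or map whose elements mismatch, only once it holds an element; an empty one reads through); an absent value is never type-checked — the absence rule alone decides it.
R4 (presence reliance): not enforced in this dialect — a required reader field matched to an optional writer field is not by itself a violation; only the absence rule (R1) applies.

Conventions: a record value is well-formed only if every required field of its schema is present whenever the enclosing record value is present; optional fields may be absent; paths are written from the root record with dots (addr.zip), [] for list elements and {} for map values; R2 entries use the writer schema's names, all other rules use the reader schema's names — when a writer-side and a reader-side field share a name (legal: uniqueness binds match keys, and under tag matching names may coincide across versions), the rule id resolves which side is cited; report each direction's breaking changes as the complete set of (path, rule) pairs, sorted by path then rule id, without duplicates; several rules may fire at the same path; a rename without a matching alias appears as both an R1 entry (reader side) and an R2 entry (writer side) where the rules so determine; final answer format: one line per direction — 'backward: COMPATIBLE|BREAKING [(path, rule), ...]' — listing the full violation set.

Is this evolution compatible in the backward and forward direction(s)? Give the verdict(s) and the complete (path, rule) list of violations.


the writer's type comes first in each Device pair
backward for Device (reader v2, writer v1):
  tags: list<float32> -> list<float32>, writer optional; from tags
  id: no writer match
  version: int32 -> int32, writer required; from version
  seq: int64 -> int64, writer required; from seq
  primary: bool -> int64, writer required; from primary
  age: int64 -> int64, writer required; from age
  duration: int64 -> int64, writer required; from duration
  payload: no writer match
  rule R1 violated at id
  rule R3 violated at primary
  => backward verdict for Device: BREAKING, 2 violation(s)
forward for Device (reader v1, writer v2):
  tags: list<float32> -> list<float32>, writer optional; from tags
  version: int32 -> int32, writer required; from version
  seq: int64 -> int64, writer required; from seq
  primary: int64 -> bool, writer required; from primary
  age: int64 -> int64, writer required; from age
  duration: int64 -> int64, writer required; from duration
  writer field id has no reader counterpart
  writer field payload has no reader counterpart
  rule R2 violated at id
  rule R2 violated at payload
  rule R3 violated at primary
  => forward verdict for Device: BREAKING, 3 violation(s)

backward: BREAKING [(id, R1), (primary, R3)]; forward: BREAKING [(id, R2), (payload, R2), (primary, R3)]


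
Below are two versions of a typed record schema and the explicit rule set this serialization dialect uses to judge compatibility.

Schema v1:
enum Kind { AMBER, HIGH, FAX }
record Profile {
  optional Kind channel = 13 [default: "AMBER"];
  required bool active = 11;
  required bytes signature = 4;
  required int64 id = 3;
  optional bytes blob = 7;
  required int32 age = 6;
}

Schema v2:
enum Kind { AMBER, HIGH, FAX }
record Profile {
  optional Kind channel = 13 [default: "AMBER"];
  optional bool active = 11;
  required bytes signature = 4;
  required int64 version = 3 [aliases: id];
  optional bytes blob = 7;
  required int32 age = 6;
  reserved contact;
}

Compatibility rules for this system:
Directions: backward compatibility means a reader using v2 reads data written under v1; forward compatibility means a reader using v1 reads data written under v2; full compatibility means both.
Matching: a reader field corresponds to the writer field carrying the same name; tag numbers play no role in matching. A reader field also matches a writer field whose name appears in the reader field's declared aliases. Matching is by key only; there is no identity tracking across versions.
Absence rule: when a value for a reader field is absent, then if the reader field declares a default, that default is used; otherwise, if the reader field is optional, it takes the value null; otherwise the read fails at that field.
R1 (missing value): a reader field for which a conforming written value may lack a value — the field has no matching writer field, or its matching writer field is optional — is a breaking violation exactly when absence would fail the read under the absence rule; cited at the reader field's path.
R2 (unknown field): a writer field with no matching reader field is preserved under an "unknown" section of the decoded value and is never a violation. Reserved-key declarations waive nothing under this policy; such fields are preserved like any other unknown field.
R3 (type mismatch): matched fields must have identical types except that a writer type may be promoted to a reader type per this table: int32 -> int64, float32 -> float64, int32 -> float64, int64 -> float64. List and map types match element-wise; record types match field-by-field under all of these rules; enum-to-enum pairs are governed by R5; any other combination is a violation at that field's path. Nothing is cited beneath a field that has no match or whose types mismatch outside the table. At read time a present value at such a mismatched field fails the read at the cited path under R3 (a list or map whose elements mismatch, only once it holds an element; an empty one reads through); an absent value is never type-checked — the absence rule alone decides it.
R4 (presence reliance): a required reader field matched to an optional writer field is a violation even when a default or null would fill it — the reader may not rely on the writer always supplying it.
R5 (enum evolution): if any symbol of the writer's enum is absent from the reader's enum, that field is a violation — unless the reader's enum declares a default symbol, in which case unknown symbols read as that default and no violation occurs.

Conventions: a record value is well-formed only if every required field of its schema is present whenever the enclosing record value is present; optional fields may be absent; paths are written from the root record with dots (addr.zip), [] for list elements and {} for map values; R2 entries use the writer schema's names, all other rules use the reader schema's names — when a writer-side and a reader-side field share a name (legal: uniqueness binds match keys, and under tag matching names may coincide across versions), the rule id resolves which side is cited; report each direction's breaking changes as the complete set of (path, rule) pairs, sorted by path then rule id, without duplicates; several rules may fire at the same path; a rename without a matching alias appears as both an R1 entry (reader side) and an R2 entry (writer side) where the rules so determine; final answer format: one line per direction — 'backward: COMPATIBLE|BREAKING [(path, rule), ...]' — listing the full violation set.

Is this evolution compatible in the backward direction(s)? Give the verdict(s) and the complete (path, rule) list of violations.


backward: COMPATIBLE []

the writer's type comes first in each Profile pair
checking backward for Profile: reader v2 against writer v1:
  channel <- channel (Kind -> Kind, writer optional)
  active <- active (bool -> bool, writer required)
  signature <- signature (bytes -> bytes, writer required)
  version <- id (int64 -> int64, writer required)
  blob <- blob (bytes -> bytes, writer optional)
  age <- age (int32 -> int32, writer required)
  => backward: COMPATIBLE
the other Profile changes do not affect what is asked:
  renamed field id to version in record Profile (alias id declared on the renamed field) -> affects forward compatibility only, which is not asked
  field active in record Profile: required changed to optional -> affects forward compatibility only, which is not asked


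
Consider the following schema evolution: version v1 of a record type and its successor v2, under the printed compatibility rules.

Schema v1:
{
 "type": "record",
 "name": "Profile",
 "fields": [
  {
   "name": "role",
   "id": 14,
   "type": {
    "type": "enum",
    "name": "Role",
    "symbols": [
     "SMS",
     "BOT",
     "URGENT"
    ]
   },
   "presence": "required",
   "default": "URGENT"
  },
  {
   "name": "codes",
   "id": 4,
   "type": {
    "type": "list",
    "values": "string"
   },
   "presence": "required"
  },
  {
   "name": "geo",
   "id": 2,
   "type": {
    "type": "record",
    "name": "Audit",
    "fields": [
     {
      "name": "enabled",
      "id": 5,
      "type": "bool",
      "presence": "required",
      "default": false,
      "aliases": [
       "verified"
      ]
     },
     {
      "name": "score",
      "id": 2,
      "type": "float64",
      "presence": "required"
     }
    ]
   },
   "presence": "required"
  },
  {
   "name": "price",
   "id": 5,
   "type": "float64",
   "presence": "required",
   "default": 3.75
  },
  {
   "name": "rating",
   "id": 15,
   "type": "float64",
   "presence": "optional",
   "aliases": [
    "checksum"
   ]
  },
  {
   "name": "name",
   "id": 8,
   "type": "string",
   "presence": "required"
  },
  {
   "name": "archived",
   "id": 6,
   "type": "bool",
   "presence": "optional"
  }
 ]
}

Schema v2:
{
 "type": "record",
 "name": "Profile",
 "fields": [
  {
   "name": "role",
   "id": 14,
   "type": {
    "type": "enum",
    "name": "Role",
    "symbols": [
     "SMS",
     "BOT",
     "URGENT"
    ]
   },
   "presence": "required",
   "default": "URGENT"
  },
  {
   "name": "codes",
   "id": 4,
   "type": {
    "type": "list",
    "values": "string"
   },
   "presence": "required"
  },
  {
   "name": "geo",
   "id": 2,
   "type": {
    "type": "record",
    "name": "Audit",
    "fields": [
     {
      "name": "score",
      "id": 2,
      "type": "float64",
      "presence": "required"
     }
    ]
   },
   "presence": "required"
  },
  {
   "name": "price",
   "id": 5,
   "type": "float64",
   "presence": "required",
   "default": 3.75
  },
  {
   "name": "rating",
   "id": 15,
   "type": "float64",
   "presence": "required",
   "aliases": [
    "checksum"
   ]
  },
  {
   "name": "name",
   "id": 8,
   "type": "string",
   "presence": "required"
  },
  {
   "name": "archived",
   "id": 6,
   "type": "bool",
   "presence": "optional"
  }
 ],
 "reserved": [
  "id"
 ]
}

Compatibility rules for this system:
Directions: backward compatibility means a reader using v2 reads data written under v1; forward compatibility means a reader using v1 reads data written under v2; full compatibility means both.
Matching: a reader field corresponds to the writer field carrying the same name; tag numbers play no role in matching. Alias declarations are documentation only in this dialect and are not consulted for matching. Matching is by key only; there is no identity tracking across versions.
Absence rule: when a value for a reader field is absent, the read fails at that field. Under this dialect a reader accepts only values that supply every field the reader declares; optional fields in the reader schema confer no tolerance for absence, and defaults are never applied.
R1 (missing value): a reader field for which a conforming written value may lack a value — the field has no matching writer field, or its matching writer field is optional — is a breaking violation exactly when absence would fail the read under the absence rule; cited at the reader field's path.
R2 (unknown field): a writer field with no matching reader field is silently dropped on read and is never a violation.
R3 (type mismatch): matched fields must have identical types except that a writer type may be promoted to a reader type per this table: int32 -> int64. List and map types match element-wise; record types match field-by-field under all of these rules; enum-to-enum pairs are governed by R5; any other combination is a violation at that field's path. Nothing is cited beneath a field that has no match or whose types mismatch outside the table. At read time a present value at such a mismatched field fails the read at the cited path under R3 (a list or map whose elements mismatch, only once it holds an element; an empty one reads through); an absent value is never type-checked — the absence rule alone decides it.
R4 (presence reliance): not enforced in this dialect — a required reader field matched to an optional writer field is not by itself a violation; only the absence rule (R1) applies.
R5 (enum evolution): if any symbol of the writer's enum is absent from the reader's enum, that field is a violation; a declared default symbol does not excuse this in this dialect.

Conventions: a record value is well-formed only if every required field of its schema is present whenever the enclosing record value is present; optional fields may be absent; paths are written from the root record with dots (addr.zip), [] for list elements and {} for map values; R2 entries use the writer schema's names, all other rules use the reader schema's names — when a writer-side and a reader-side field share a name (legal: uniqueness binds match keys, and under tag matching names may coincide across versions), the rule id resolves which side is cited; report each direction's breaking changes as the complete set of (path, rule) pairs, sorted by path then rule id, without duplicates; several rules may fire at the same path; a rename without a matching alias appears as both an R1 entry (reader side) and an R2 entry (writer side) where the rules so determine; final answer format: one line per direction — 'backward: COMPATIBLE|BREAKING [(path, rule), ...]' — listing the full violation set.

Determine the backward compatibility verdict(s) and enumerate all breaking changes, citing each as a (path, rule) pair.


backward: BREAKING [(archived, R1), (rating, R1)]

arrows below run writer -> reader for Profile
backward for Profile (reader v2, writer v1):
  role <- role (Role -> Role, writer required)
  codes <- codes (list<string> -> list<string>, writer required)
  geo <- geo (Audit -> Audit, writer required)
  price <- price (float64 -> float64, writer required)
  rating <- rating (float64 -> float64, writer optional)
  name <- name (string -> string, writer required)
  archived <- archived (bool -> bool, writer optional)
  geo.score <- geo.score (float64 -> float64, writer required)
  leftover writer field: geo.enabled
  R1 fires at archived
  R1 fires at rating
  => backward: BREAKING (2)
checking off the Profile differences that do not matter here:
  removed field enabled from record Audit -> matters only for Profile's forward compatibility — outside the asked direction
  field rating in record Profile: optional changed to required -> matters only for Profile's forward compatibility — outside the asked direction
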